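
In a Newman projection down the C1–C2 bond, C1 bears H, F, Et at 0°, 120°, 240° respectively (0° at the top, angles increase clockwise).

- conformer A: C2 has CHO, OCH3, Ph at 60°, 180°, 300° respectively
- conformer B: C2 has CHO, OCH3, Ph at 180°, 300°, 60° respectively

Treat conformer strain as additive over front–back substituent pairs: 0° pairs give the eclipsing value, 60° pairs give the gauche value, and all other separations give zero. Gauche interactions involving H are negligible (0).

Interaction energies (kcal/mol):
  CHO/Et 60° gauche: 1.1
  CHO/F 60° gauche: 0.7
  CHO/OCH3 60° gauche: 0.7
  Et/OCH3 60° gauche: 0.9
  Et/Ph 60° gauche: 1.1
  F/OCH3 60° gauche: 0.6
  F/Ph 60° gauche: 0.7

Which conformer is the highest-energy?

B

A (staggered): F(120°)/CHO(60°) gauche 0.7; F(120°)/OCH3(180°) gauche 0.6; Et(240°)/OCH3(180°) gauche 0.9; Et(240°)/Ph(300°) gauche 1.1 → 3.3 kcal/mol.
B (staggered): F(120°)/CHO(180°) gauche 0.7; F(120°)/Ph(60°) gauche 0.7; Et(240°)/CHO(180°) gauche 1.1; Et(240°)/OCH3(300°) gauche 0.9 → 3.4 kcal/mol.
B has the highest total (3.4 kcal/mol).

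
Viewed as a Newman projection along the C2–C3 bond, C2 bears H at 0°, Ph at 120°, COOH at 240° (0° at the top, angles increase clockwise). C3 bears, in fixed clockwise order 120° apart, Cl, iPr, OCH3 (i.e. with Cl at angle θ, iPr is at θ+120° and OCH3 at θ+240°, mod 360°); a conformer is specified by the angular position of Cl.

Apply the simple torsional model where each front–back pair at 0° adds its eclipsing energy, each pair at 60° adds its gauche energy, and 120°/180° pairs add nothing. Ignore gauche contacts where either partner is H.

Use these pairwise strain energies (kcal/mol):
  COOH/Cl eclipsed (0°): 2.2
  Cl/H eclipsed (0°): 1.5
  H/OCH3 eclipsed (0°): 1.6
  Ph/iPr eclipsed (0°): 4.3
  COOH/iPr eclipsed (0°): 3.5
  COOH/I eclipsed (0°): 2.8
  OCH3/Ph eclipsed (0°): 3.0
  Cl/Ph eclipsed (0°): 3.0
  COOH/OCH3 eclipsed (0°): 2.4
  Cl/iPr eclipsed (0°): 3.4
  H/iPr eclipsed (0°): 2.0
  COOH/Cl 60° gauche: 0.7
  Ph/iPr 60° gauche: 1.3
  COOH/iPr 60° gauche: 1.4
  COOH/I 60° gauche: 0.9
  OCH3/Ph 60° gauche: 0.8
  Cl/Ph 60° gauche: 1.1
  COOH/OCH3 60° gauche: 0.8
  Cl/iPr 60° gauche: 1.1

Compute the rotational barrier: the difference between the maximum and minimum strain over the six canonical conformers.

4.6 kcal/mol

Cl at 0° (eclipsed): H(0°)/Cl(0°) eclipsed 1.5; Ph(120°)/iPr(120°) eclipsed 4.3; COOH(240°)/OCH3(240°) eclipsed 2.4 → 8.2 kcal/mol.
Cl at 60° (staggered): Ph(120°)/Cl(60°) gauche 1.1; Ph(120°)/iPr(180°) gauche 1.3; COOH(240°)/iPr(180°) gauche 1.4; COOH(240°)/OCH3(300°) gauche 0.8 → 4.6 kcal/mol.
Cl at 120° (eclipsed): H(0°)/OCH3(0°) eclipsed 1.6; Ph(120°)/Cl(120°) eclipsed 3.0; COOH(240°)/iPr(240°) eclipsed 3.5 → 8.1 kcal/mol.
Cl at 180° (staggered): Ph(120°)/Cl(180°) gauche 1.1; Ph(120°)/OCH3(60°) gauche 0.8; COOH(240°)/Cl(180°) gauche 0.7; COOH(240°)/iPr(300°) gauche 1.4 → 4.0 kcal/mol.
Cl at 240° (eclipsed): H(0°)/iPr(0°) eclipsed 2.0; Ph(120°)/OCH3(120°) eclipsed 3.0; COOH(240°)/Cl(240°) eclipsed 2.2 → 7.2 kcal/mol.
Cl at 300° (staggered): Ph(120°)/iPr(60°) gauche 1.3; Ph(120°)/OCH3(180°) gauche 0.8; COOH(240°)/Cl(300°) gauche 0.7; COOH(240°)/OCH3(180°) gauche 0.8 → 3.6 kcal/mol.
Max at 0° (8.2 kcal/mol), min at 300° (3.6 kcal/mol); barrier = 4.6 kcal/mol.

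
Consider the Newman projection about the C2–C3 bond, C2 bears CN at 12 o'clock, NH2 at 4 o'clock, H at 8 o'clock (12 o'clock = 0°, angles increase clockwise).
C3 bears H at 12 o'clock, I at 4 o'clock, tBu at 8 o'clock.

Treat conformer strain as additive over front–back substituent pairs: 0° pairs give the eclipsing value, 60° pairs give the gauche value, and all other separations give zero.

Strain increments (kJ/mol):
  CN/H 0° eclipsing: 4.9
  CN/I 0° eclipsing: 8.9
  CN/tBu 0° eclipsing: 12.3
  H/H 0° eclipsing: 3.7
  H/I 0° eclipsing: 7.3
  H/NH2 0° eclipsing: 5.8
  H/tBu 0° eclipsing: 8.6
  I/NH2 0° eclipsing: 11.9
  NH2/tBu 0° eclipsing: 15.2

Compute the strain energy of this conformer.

25.4 kJ/mol

This conformer is eclipsed. CN at 0° is eclipsed with H at 0° (4.9); NH2 at 120° is eclipsed with I at 120° (11.9); H at 240° is eclipsed with tBu at 240° (8.6). Total 25.4 kJ/mol.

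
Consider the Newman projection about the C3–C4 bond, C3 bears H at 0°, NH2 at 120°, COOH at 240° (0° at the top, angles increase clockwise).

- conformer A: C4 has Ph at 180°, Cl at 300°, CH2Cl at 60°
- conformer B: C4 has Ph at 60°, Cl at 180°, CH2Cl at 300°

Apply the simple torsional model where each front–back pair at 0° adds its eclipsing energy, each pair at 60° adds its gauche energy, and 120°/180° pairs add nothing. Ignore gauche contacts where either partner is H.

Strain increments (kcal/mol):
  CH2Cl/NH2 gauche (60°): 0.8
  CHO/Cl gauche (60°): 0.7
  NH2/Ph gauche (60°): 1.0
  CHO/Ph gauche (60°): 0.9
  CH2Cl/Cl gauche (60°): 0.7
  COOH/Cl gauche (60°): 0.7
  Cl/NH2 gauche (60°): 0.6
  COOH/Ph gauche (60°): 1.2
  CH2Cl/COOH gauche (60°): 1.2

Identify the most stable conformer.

A (staggered): NH2–Ph gauche, NH2–CH2Cl gauche, COOH–Ph gauche, COOH–Cl gauche; 1.0 + 0.8 + 1.2 + 0.7 = 3.7 kcal/mol.
B (staggered): NH2–Ph gauche, NH2–Cl gauche, COOH–Cl gauche, COOH–CH2Cl gauche; 1.0 + 0.6 + 0.7 + 1.2 = 3.5 kcal/mol.
B has the lowest total (3.5 kcal/mol).

B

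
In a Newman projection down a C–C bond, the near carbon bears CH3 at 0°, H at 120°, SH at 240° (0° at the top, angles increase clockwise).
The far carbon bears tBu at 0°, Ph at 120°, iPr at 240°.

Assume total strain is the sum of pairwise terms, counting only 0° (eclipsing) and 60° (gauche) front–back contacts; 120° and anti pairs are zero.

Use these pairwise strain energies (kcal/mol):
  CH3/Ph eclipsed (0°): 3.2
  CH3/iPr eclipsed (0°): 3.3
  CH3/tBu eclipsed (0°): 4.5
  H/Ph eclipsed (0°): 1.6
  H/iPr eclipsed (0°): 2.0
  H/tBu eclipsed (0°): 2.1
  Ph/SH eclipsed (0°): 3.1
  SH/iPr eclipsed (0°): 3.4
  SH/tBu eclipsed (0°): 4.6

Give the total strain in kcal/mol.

9.5 kcal/mol

This conformer is eclipsed. CH3 at 0° is eclipsed with tBu at 0° (4.5); H at 120° is eclipsed with Ph at 120° (1.6); SH at 240° is eclipsed with iPr at 240° (3.4). Total 9.5 kcal/mol.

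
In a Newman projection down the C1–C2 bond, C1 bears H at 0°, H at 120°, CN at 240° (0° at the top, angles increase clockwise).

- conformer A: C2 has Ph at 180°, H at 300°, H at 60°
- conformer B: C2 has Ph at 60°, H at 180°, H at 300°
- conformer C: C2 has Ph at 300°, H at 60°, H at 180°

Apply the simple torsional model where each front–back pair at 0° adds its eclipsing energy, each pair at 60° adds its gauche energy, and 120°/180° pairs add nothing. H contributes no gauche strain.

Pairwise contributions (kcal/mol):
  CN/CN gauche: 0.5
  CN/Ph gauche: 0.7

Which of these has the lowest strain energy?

A (staggered): CN(240°)/Ph(180°) gauche 0.7 → 0.7 kcal/mol.
B (staggered): no non-H gauche contacts → 0.0 kcal/mol.
C (staggered): CN(240°)/Ph(300°) gauche 0.7 → 0.7 kcal/mol.
B has the lowest total (0.0 kcal/mol).

B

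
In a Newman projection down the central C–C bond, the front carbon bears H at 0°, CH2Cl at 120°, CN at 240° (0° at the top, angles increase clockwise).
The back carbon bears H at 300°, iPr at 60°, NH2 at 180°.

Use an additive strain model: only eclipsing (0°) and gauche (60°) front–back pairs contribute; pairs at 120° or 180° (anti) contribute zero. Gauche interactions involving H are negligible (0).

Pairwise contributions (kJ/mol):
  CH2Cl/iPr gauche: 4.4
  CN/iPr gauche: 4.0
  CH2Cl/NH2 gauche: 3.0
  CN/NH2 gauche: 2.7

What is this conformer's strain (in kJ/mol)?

10.1 kJ/mol

This conformer (staggered): CH2Cl–iPr gauche, CH2Cl–NH2 gauche, CN–NH2 gauche; 4.4 + 3.0 + 2.7 = 10.1 kJ/mol.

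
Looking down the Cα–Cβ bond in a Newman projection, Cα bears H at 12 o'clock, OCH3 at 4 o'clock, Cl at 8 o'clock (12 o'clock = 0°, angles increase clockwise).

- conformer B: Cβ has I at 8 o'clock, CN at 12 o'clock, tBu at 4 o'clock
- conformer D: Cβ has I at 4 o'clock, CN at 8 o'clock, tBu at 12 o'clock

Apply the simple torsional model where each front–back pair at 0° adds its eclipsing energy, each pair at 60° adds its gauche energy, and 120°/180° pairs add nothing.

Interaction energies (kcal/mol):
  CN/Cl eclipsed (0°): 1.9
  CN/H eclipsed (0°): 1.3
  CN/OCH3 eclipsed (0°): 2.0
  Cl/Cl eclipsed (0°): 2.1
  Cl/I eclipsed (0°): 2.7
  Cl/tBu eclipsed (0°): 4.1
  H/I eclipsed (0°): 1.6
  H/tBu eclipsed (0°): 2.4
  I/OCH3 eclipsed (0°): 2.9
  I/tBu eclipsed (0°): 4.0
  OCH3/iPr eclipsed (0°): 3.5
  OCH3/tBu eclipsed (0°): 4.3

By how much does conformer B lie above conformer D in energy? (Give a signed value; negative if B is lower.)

B (eclipsed): H(0°)/CN(0°) eclipsed 1.3; OCH3(120°)/tBu(120°) eclipsed 4.3; Cl(240°)/I(240°) eclipsed 2.7 → 8.3 kcal/mol.
D (eclipsed): H(0°)/tBu(0°) eclipsed 2.4; OCH3(120°)/I(120°) eclipsed 2.9; Cl(240°)/CN(240°) eclipsed 1.9 → 7.2 kcal/mol.
E(B) − E(D) = 8.3 − 7.2 = +1.1 kcal/mol.

+1.1 kcal/mol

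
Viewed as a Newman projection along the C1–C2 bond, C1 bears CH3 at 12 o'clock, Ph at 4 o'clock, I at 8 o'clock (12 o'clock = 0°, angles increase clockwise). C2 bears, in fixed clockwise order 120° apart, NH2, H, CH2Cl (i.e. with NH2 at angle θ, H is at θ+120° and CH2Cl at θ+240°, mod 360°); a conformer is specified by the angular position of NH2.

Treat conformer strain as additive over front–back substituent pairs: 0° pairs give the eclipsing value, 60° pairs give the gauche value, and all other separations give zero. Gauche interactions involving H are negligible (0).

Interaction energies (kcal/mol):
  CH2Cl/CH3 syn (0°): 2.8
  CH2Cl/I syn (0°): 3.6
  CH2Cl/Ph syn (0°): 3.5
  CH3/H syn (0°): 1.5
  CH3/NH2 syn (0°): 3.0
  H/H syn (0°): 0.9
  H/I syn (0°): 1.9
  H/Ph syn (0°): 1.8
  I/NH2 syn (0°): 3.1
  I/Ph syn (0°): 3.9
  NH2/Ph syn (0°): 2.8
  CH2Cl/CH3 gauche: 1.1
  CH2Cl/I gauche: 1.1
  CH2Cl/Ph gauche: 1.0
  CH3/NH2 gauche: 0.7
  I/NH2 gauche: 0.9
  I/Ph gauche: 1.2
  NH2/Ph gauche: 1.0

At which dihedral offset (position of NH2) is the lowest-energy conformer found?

300°

NH2 at 0° (eclipsed): CH3–NH2 eclipsed, Ph–H eclipsed, I–CH2Cl eclipsed; 3.0 + 1.8 + 3.6 = 8.4 kcal/mol.
NH2 at 60° (staggered): CH3–NH2 gauche, CH3–CH2Cl gauche, Ph–NH2 gauche, I–CH2Cl gauche; 0.7 + 1.1 + 1.0 + 1.1 = 3.9 kcal/mol.
NH2 at 120° (eclipsed): CH3–CH2Cl eclipsed, Ph–NH2 eclipsed, I–H eclipsed; 2.8 + 2.8 + 1.9 = 7.5 kcal/mol.
NH2 at 180° (staggered): CH3–CH2Cl gauche, Ph–NH2 gauche, Ph–CH2Cl gauche, I–NH2 gauche; 1.1 + 1.0 + 1.0 + 0.9 = 4.0 kcal/mol.
NH2 at 240° (eclipsed): CH3–H eclipsed, Ph–CH2Cl eclipsed, I–NH2 eclipsed; 1.5 + 3.5 + 3.1 = 8.1 kcal/mol.
NH2 at 300° (staggered): CH3–NH2 gauche, Ph–CH2Cl gauche, I–NH2 gauche, I–CH2Cl gauche; 0.7 + 1.0 + 0.9 + 1.1 = 3.7 kcal/mol.
The minimum (3.7 kcal/mol) occurs with NH2 at 300°.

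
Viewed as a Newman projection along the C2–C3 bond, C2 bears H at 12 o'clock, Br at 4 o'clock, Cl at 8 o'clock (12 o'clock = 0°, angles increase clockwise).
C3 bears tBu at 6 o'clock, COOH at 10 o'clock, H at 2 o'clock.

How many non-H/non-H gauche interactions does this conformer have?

Non-H gauche pairs: Br(120°)/tBu(180°); Cl(240°)/tBu(180°); Cl(240°)/COOH(300°) — 3 interactions.

3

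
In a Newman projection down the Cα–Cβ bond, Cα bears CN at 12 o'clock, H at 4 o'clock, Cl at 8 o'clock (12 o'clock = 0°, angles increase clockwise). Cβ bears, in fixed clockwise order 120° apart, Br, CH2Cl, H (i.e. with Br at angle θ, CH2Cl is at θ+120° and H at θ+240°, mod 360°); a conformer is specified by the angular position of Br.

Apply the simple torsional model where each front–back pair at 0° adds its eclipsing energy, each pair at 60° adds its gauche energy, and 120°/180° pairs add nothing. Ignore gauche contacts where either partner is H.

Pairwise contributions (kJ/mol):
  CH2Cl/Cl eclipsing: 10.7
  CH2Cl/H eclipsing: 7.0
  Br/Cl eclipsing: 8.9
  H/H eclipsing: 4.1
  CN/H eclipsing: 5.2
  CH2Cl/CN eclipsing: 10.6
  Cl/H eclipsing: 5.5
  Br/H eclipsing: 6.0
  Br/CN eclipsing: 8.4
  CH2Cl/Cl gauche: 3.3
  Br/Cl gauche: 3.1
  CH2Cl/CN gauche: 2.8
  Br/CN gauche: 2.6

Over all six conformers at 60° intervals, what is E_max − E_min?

17.7 kJ/mol

Br at 0° (eclipsed): CN(0°)/Br(0°) eclipsed 8.4; H(120°)/CH2Cl(120°) eclipsed 7.0; Cl(240°)/H(240°) eclipsed 5.5 → 20.9 kJ/mol.
Br at 60° (staggered): CN(0°)/Br(60°) gauche 2.6; Cl(240°)/CH2Cl(180°) gauche 3.3 → 5.9 kJ/mol.
Br at 120° (eclipsed): CN(0°)/H(0°) eclipsed 5.2; H(120°)/Br(120°) eclipsed 6.0; Cl(240°)/CH2Cl(240°) eclipsed 10.7 → 21.9 kJ/mol.
Br at 180° (staggered): CN(0°)/CH2Cl(300°) gauche 2.8; Cl(240°)/Br(180°) gauche 3.1; Cl(240°)/CH2Cl(300°) gauche 3.3 → 9.2 kJ/mol.
Br at 240° (eclipsed): CN(0°)/CH2Cl(0°) eclipsed 10.6; H(120°)/H(120°) eclipsed 4.1; Cl(240°)/Br(240°) eclipsed 8.9 → 23.6 kJ/mol.
Br at 300° (staggered): CN(0°)/Br(300°) gauche 2.6; CN(0°)/CH2Cl(60°) gauche 2.8; Cl(240°)/Br(300°) gauche 3.1 → 8.5 kJ/mol.
Max at 240° (23.6 kJ/mol), min at 60° (5.9 kJ/mol); barrier = 17.7 kJ/mol.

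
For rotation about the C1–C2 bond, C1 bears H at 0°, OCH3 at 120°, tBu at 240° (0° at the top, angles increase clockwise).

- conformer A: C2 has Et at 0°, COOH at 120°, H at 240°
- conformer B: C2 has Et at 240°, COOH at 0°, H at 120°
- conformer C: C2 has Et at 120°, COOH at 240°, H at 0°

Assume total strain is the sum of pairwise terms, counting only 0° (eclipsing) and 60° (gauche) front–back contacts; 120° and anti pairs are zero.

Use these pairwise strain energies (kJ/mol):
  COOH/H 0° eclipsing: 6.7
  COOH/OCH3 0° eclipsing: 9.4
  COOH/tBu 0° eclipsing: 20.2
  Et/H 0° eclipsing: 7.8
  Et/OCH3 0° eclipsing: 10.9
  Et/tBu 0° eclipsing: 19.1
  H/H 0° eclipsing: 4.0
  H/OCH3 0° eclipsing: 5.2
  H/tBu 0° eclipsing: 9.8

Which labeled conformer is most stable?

A

A (eclipsed): H–Et eclipsed, OCH3–COOH eclipsed, tBu–H eclipsed; 7.8 + 9.4 + 9.8 = 27.0 kJ/mol.
B (eclipsed): H–COOH eclipsed, OCH3–H eclipsed, tBu–Et eclipsed; 6.7 + 5.2 + 19.1 = 31.0 kJ/mol.
C (eclipsed): H–H eclipsed, OCH3–Et eclipsed, tBu–COOH eclipsed; 4.0 + 10.9 + 20.2 = 35.1 kJ/mol.
A has the lowest total (27.0 kJ/mol).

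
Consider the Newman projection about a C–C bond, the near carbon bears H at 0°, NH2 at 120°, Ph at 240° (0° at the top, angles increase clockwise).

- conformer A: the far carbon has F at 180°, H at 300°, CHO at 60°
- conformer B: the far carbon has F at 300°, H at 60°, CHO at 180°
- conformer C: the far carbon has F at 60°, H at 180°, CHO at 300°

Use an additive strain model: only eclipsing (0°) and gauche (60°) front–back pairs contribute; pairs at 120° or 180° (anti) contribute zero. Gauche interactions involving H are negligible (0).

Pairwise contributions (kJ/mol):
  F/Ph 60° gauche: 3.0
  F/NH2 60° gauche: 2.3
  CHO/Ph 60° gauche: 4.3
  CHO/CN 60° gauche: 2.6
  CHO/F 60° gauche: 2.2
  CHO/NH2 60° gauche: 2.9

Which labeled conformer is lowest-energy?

C

A (staggered): NH2(120°)/F(180°) gauche 2.3; NH2(120°)/CHO(60°) gauche 2.9; Ph(240°)/F(180°) gauche 3.0 → 8.2 kJ/mol.
B (staggered): NH2(120°)/CHO(180°) gauche 2.9; Ph(240°)/F(300°) gauche 3.0; Ph(240°)/CHO(180°) gauche 4.3 → 10.2 kJ/mol.
C (staggered): NH2(120°)/F(60°) gauche 2.3; Ph(240°)/CHO(300°) gauche 4.3 → 6.6 kJ/mol.
C has the lowest total (6.6 kJ/mol).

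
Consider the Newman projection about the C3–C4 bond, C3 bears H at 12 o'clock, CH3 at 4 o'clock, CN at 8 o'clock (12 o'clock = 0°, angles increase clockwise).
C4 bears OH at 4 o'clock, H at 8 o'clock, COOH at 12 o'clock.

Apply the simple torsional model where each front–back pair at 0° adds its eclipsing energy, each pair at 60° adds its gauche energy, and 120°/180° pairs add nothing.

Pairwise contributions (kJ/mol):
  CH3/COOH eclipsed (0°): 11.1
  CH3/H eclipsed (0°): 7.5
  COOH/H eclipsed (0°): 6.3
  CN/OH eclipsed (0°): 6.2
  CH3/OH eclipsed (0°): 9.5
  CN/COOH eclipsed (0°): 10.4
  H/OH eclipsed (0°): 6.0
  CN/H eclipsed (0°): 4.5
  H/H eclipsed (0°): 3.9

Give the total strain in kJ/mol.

20.3 kJ/mol

This conformer (eclipsed): H(0°)/COOH(0°) eclipsed 6.3; CH3(120°)/OH(120°) eclipsed 9.5; CN(240°)/H(240°) eclipsed 4.5 → 20.3 kJ/mol.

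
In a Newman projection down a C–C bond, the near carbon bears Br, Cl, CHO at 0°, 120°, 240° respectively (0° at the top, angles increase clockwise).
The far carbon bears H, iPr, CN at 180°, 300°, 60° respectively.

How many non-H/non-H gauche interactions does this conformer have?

4

Non-H gauche pairs: Br(0°)/iPr(300°); Br(0°)/CN(60°); Cl(120°)/CN(60°); CHO(240°)/iPr(300°) — 4 interactions.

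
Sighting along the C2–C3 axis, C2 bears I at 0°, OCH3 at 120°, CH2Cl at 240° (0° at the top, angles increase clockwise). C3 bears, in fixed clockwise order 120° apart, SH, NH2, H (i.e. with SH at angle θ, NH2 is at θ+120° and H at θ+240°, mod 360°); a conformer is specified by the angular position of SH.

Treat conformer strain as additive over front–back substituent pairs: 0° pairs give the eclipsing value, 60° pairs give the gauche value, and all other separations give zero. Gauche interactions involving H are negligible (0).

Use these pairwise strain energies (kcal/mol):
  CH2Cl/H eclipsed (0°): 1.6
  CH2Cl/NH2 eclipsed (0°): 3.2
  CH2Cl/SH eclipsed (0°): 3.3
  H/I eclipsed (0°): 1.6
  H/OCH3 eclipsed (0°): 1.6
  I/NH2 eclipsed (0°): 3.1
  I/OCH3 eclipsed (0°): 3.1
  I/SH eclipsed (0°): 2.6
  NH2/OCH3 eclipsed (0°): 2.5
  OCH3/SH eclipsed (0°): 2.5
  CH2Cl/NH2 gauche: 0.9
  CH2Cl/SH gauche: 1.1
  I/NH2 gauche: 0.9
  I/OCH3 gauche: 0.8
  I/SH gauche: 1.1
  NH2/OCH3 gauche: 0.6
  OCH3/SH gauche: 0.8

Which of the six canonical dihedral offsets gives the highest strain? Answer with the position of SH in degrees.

240°

SH at 0° is eclipsed. I at 0° is eclipsed with SH at 0° (2.6); OCH3 at 120° is eclipsed with NH2 at 120° (2.5); CH2Cl at 240° is eclipsed with H at 240° (1.6). Total 6.7 kcal/mol.
SH at 60° is staggered. I at 0° is gauche with SH at 60° (1.1); OCH3 at 120° is gauche with SH at 60° (0.8); OCH3 at 120° is gauche with NH2 at 180° (0.6); CH2Cl at 240° is gauche with NH2 at 180° (0.9). Total 3.4 kcal/mol.
SH at 120° is eclipsed. I at 0° is eclipsed with H at 0° (1.6); OCH3 at 120° is eclipsed with SH at 120° (2.5); CH2Cl at 240° is eclipsed with NH2 at 240° (3.2). Total 7.3 kcal/mol.
SH at 180° is staggered. I at 0° is gauche with NH2 at 300° (0.9); OCH3 at 120° is gauche with SH at 180° (0.8); CH2Cl at 240° is gauche with SH at 180° (1.1); CH2Cl at 240° is gauche with NH2 at 300° (0.9). Total 3.7 kcal/mol.
SH at 240° is eclipsed. I at 0° is eclipsed with NH2 at 0° (3.1); OCH3 at 120° is eclipsed with H at 120° (1.6); CH2Cl at 240° is eclipsed with SH at 240° (3.3). Total 8.0 kcal/mol.
SH at 300° is staggered. I at 0° is gauche with SH at 300° (1.1); I at 0° is gauche with NH2 at 60° (0.9); OCH3 at 120° is gauche with NH2 at 60° (0.6); CH2Cl at 240° is gauche with SH at 300° (1.1). Total 3.7 kcal/mol.
The maximum (8.0 kcal/mol) occurs with SH at 240°.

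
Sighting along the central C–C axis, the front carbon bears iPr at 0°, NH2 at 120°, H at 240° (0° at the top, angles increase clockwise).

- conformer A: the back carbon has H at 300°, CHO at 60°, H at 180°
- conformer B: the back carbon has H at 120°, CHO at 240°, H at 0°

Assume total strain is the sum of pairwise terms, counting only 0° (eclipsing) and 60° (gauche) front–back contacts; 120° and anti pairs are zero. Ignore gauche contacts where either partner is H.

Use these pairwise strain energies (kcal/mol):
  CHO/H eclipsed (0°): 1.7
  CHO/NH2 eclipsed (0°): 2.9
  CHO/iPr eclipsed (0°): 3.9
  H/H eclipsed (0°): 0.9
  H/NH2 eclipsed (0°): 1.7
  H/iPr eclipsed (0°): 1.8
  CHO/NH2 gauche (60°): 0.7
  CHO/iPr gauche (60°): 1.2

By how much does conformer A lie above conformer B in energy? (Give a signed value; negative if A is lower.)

A (staggered): iPr(0°)/CHO(60°) gauche 1.2; NH2(120°)/CHO(60°) gauche 0.7 → 1.9 kcal/mol.
B (eclipsed): iPr(0°)/H(0°) eclipsed 1.8; NH2(120°)/H(120°) eclipsed 1.7; H(240°)/CHO(240°) eclipsed 1.7 → 5.2 kcal/mol.
E(A) − E(B) = 1.9 − 5.2 = -3.3 kcal/mol.

-3.3 kcal/mol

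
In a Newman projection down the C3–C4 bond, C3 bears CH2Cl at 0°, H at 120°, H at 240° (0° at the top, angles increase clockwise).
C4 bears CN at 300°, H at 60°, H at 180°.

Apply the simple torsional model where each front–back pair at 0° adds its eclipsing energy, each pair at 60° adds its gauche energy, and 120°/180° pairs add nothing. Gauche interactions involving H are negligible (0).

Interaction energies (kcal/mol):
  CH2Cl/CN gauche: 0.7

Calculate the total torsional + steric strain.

0.7 kcal/mol

This conformer (staggered): CH2Cl(0°)/CN(300°) gauche 0.7 → 0.7 kcal/mol.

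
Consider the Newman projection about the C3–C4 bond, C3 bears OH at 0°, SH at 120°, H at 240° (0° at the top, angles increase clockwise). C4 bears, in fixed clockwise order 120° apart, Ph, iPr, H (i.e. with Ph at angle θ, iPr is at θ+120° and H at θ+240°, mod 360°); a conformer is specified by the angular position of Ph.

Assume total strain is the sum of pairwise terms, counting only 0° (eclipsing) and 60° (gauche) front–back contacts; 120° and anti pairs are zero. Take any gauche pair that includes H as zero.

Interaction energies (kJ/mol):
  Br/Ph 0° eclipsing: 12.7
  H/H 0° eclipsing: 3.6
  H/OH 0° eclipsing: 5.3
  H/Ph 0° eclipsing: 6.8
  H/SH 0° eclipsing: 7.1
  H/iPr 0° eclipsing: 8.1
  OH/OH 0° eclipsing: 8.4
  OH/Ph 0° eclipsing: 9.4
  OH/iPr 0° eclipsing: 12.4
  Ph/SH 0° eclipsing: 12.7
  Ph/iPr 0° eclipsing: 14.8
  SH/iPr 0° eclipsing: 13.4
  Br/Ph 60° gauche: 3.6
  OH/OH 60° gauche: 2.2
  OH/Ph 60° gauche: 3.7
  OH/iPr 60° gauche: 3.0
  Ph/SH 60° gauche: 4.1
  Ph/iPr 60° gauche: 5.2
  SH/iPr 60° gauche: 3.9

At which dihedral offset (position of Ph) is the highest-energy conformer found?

Ph at 0° (eclipsed): OH–Ph eclipsed, SH–iPr eclipsed, H–H eclipsed; 9.4 + 13.4 + 3.6 = 26.4 kJ/mol.
Ph at 60° (staggered): OH–Ph gauche, SH–Ph gauche, SH–iPr gauche; 3.7 + 4.1 + 3.9 = 11.7 kJ/mol.
Ph at 120° (eclipsed): OH–H eclipsed, SH–Ph eclipsed, H–iPr eclipsed; 5.3 + 12.7 + 8.1 = 26.1 kJ/mol.
Ph at 180° (staggered): OH–iPr gauche, SH–Ph gauche; 3.0 + 4.1 = 7.1 kJ/mol.
Ph at 240° (eclipsed): OH–iPr eclipsed, SH–H eclipsed, H–Ph eclipsed; 12.4 + 7.1 + 6.8 = 26.3 kJ/mol.
Ph at 300° (staggered): OH–Ph gauche, OH–iPr gauche, SH–iPr gauche; 3.7 + 3.0 + 3.9 = 10.6 kJ/mol.
The maximum (26.4 kJ/mol) occurs with Ph at 0°.

0°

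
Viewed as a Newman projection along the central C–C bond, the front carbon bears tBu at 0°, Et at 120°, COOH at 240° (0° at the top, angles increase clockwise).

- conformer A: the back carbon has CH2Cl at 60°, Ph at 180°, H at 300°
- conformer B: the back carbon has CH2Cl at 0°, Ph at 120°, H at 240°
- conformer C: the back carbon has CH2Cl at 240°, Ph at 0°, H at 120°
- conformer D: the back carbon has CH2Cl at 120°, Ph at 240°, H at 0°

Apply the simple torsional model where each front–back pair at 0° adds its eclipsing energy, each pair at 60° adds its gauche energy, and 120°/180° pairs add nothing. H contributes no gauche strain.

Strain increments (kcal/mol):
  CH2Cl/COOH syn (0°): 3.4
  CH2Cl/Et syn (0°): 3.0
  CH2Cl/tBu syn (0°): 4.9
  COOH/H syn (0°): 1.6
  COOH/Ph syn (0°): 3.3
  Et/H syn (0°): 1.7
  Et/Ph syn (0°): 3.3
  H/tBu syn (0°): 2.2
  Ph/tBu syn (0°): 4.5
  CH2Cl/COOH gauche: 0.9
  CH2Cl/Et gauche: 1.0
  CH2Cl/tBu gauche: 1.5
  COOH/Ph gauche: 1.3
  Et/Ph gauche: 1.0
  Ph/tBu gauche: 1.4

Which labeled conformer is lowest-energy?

A

A is staggered. tBu at 0° is gauche with CH2Cl at 60° (1.5); Et at 120° is gauche with CH2Cl at 60° (1.0); Et at 120° is gauche with Ph at 180° (1.0); COOH at 240° is gauche with Ph at 180° (1.3). Total 4.8 kcal/mol.
B is eclipsed. tBu at 0° is eclipsed with CH2Cl at 0° (4.9); Et at 120° is eclipsed with Ph at 120° (3.3); COOH at 240° is eclipsed with H at 240° (1.6). Total 9.8 kcal/mol.
C is eclipsed. tBu at 0° is eclipsed with Ph at 0° (4.5); Et at 120° is eclipsed with H at 120° (1.7); COOH at 240° is eclipsed with CH2Cl at 240° (3.4). Total 9.6 kcal/mol.
D is eclipsed. tBu at 0° is eclipsed with H at 0° (2.2); Et at 120° is eclipsed with CH2Cl at 120° (3.0); COOH at 240° is eclipsed with Ph at 240° (3.3). Total 8.5 kcal/mol.
A has the lowest total (4.8 kcal/mol).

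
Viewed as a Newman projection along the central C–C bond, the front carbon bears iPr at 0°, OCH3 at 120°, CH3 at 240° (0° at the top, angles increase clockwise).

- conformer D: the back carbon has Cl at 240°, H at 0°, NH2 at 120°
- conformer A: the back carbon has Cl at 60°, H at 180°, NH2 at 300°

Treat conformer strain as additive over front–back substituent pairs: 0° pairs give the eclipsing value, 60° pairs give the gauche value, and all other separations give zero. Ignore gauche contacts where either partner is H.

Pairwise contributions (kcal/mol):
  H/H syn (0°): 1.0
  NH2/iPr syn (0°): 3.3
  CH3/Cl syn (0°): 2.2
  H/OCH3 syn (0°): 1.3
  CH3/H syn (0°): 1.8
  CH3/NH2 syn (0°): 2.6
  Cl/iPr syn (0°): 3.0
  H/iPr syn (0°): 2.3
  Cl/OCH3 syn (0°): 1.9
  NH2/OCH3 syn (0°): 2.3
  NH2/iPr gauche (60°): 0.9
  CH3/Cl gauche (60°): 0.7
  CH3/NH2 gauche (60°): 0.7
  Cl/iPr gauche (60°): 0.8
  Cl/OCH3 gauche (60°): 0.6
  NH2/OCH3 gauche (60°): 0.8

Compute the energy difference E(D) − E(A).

+3.8 kcal/mol

D (eclipsed): iPr–H eclipsed, OCH3–NH2 eclipsed, CH3–Cl eclipsed; 2.3 + 2.3 + 2.2 = 6.8 kcal/mol.
A (staggered): iPr–Cl gauche, iPr–NH2 gauche, OCH3–Cl gauche, CH3–NH2 gauche; 0.8 + 0.9 + 0.6 + 0.7 = 3.0 kcal/mol.
E(D) − E(A) = 6.8 − 3.0 = +3.8 kcal/mol.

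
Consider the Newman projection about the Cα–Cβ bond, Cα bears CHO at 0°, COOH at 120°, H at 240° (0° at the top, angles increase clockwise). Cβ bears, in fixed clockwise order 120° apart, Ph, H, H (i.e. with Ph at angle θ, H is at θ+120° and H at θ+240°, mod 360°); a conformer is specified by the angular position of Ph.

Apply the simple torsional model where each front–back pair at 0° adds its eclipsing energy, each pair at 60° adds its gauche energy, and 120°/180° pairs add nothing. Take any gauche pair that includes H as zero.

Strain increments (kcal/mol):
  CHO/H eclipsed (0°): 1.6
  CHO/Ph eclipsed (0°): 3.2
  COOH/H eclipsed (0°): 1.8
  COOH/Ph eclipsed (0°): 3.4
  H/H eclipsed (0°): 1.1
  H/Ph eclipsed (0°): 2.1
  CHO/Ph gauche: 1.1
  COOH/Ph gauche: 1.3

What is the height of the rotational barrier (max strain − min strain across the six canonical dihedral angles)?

Ph at 0° (eclipsed): CHO–Ph eclipsed, COOH–H eclipsed, H–H eclipsed; 3.2 + 1.8 + 1.1 = 6.1 kcal/mol.
Ph at 60° (staggered): CHO–Ph gauche, COOH–Ph gauche; 1.1 + 1.3 = 2.4 kcal/mol.
Ph at 120° (eclipsed): CHO–H eclipsed, COOH–Ph eclipsed, H–H eclipsed; 1.6 + 3.4 + 1.1 = 6.1 kcal/mol.
Ph at 180° (staggered): COOH–Ph gauche; 1.3 = 1.3 kcal/mol.
Ph at 240° (eclipsed): CHO–H eclipsed, COOH–H eclipsed, H–Ph eclipsed; 1.6 + 1.8 + 2.1 = 5.5 kcal/mol.
Ph at 300° (staggered): CHO–Ph gauche; 1.1 = 1.1 kcal/mol.
Max at 0° (6.1 kcal/mol), min at 300° (1.1 kcal/mol); barrier = 5.0 kcal/mol.

5.0 kcal/mol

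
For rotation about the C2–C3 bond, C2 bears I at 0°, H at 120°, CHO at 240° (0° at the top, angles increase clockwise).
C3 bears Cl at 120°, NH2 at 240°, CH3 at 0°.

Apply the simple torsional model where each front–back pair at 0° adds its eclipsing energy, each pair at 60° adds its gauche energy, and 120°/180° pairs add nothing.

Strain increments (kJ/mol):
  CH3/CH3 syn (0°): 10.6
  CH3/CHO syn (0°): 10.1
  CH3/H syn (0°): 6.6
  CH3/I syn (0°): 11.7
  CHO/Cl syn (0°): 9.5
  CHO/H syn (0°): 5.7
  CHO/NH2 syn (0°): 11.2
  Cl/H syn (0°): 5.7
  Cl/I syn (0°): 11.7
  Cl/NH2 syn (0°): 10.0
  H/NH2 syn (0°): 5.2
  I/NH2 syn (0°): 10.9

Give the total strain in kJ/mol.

28.6 kJ/mol

This conformer is eclipsed. I at 0° is eclipsed with CH3 at 0° (11.7); H at 120° is eclipsed with Cl at 120° (5.7); CHO at 240° is eclipsed with NH2 at 240° (11.2). Total 28.6 kJ/mol.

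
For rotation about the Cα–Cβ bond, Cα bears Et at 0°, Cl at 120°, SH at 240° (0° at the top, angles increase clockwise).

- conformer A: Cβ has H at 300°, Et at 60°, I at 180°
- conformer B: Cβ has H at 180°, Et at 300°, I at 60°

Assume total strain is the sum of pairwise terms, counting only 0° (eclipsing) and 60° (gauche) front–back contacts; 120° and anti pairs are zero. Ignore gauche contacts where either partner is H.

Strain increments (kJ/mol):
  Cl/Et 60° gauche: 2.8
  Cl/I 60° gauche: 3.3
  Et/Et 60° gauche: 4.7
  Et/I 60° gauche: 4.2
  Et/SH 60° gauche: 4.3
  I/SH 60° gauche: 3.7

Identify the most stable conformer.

A is staggered. Et at 0° is gauche with Et at 60° (4.7); Cl at 120° is gauche with Et at 60° (2.8); Cl at 120° is gauche with I at 180° (3.3); SH at 240° is gauche with I at 180° (3.7). Total 14.5 kJ/mol.
B is staggered. Et at 0° is gauche with Et at 300° (4.7); Et at 0° is gauche with I at 60° (4.2); Cl at 120° is gauche with I at 60° (3.3); SH at 240° is gauche with Et at 300° (4.3). Total 16.5 kJ/mol.
A has the lowest total (14.5 kJ/mol).

A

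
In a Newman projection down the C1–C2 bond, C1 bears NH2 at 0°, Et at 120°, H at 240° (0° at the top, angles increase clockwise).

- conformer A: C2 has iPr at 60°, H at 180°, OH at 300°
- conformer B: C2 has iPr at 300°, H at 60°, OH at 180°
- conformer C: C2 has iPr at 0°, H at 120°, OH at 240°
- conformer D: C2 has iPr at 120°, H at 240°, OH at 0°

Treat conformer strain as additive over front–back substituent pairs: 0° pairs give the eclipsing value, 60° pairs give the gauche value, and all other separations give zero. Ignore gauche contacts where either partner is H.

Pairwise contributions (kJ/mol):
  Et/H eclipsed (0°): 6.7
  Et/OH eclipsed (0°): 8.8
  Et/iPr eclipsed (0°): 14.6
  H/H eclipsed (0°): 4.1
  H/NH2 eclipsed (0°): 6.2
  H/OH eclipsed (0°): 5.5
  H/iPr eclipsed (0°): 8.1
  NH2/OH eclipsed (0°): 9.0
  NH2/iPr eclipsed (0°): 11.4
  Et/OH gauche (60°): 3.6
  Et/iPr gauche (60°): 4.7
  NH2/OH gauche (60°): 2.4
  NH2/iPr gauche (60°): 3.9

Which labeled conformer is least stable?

A (staggered): NH2(0°)/iPr(60°) gauche 3.9; NH2(0°)/OH(300°) gauche 2.4; Et(120°)/iPr(60°) gauche 4.7 → 11.0 kJ/mol.
B (staggered): NH2(0°)/iPr(300°) gauche 3.9; Et(120°)/OH(180°) gauche 3.6 → 7.5 kJ/mol.
C (eclipsed): NH2(0°)/iPr(0°) eclipsed 11.4; Et(120°)/H(120°) eclipsed 6.7; H(240°)/OH(240°) eclipsed 5.5 → 23.6 kJ/mol.
D (eclipsed): NH2(0°)/OH(0°) eclipsed 9.0; Et(120°)/iPr(120°) eclipsed 14.6; H(240°)/H(240°) eclipsed 4.1 → 27.7 kJ/mol.
D has the highest total (27.7 kJ/mol).

D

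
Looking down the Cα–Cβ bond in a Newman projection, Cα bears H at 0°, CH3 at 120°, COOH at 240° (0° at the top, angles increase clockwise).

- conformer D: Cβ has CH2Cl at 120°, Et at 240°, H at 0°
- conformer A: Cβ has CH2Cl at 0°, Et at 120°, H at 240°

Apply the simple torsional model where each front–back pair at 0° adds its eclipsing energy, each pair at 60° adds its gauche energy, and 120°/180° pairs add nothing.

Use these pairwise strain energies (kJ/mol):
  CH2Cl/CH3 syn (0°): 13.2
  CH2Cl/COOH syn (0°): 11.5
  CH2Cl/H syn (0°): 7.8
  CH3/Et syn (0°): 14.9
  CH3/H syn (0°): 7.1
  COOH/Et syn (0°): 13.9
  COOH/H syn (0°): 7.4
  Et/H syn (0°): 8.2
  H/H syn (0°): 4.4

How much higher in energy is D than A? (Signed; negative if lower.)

D is eclipsed. H at 0° is eclipsed with H at 0° (4.4); CH3 at 120° is eclipsed with CH2Cl at 120° (13.2); COOH at 240° is eclipsed with Et at 240° (13.9). Total 31.5 kJ/mol.
A is eclipsed. H at 0° is eclipsed with CH2Cl at 0° (7.8); CH3 at 120° is eclipsed with Et at 120° (14.9); COOH at 240° is eclipsed with H at 240° (7.4). Total 30.1 kJ/mol.
E(D) − E(A) = 31.5 − 30.1 = +1.4 kJ/mol.

+1.4 kJ/mol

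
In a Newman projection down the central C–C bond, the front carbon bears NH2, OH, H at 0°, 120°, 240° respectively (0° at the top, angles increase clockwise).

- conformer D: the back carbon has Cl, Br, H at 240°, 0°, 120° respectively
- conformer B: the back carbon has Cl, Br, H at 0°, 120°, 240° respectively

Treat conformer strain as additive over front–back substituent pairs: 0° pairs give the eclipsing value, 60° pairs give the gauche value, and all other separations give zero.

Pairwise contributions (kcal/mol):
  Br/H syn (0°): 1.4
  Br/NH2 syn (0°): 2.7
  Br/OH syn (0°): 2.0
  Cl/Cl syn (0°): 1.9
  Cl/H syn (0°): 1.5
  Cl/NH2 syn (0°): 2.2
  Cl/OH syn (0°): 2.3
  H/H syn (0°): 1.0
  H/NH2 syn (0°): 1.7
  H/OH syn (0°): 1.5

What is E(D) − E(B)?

+0.5 kcal/mol

D (eclipsed): NH2(0°)/Br(0°) eclipsed 2.7; OH(120°)/H(120°) eclipsed 1.5; H(240°)/Cl(240°) eclipsed 1.5 → 5.7 kcal/mol.
B (eclipsed): NH2(0°)/Cl(0°) eclipsed 2.2; OH(120°)/Br(120°) eclipsed 2.0; H(240°)/H(240°) eclipsed 1.0 → 5.2 kcal/mol.
E(D) − E(B) = 5.7 − 5.2 = +0.5 kcal/mol.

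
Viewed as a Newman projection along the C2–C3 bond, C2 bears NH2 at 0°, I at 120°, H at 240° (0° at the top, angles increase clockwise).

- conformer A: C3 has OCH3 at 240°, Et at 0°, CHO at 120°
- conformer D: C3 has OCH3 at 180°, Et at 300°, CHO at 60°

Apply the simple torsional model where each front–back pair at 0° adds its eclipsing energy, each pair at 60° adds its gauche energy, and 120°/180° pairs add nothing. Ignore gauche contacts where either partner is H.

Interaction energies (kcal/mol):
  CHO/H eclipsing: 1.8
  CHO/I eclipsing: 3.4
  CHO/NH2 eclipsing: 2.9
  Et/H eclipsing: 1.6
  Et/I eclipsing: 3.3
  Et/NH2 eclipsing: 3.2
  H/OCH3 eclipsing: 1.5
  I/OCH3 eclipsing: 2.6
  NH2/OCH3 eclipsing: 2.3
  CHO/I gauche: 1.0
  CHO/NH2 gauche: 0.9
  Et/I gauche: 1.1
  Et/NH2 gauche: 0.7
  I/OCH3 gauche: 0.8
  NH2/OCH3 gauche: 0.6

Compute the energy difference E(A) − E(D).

A is eclipsed. NH2 at 0° is eclipsed with Et at 0° (3.2); I at 120° is eclipsed with CHO at 120° (3.4); H at 240° is eclipsed with OCH3 at 240° (1.5). Total 8.1 kcal/mol.
D is staggered. NH2 at 0° is gauche with Et at 300° (0.7); NH2 at 0° is gauche with CHO at 60° (0.9); I at 120° is gauche with OCH3 at 180° (0.8); I at 120° is gauche with CHO at 60° (1.0). Total 3.4 kcal/mol.
E(A) − E(D) = 8.1 − 3.4 = +4.7 kcal/mol.

+4.7 kcal/mol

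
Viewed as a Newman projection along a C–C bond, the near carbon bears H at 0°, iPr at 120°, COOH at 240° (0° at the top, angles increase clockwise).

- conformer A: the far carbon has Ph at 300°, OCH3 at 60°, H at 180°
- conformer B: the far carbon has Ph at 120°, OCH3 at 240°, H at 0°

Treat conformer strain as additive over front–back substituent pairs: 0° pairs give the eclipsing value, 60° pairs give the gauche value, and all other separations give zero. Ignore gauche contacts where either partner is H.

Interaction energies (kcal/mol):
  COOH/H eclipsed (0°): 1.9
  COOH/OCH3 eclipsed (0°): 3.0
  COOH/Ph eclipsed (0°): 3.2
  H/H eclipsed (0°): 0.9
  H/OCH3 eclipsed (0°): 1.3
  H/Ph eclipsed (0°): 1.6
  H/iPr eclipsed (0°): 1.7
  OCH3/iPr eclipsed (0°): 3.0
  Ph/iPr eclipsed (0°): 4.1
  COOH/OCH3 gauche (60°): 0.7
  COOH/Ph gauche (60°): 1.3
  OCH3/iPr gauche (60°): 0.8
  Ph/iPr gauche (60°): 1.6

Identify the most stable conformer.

A (staggered): iPr(120°)/OCH3(60°) gauche 0.8; COOH(240°)/Ph(300°) gauche 1.3 → 2.1 kcal/mol.
B (eclipsed): H(0°)/H(0°) eclipsed 0.9; iPr(120°)/Ph(120°) eclipsed 4.1; COOH(240°)/OCH3(240°) eclipsed 3.0 → 8.0 kcal/mol.
A has the lowest total (2.1 kcal/mol).

A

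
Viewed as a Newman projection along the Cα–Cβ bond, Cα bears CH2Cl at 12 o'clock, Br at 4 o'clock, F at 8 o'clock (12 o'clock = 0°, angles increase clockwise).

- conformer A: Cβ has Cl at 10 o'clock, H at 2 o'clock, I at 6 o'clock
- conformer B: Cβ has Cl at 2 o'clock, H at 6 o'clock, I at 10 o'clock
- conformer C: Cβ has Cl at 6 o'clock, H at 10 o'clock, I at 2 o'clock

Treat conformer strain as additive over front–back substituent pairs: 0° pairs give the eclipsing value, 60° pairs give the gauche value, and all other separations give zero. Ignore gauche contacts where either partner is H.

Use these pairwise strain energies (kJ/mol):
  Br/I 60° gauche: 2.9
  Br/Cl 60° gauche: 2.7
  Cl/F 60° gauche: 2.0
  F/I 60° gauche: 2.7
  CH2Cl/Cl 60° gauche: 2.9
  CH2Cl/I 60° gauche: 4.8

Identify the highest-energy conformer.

A (staggered): CH2Cl–Cl gauche, Br–I gauche, F–Cl gauche, F–I gauche; 2.9 + 2.9 + 2.0 + 2.7 = 10.5 kJ/mol.
B (staggered): CH2Cl–Cl gauche, CH2Cl–I gauche, Br–Cl gauche, F–I gauche; 2.9 + 4.8 + 2.7 + 2.7 = 13.1 kJ/mol.
C (staggered): CH2Cl–I gauche, Br–Cl gauche, Br–I gauche, F–Cl gauche; 4.8 + 2.7 + 2.9 + 2.0 = 12.4 kJ/mol.
B has the highest total (13.1 kJ/mol).

B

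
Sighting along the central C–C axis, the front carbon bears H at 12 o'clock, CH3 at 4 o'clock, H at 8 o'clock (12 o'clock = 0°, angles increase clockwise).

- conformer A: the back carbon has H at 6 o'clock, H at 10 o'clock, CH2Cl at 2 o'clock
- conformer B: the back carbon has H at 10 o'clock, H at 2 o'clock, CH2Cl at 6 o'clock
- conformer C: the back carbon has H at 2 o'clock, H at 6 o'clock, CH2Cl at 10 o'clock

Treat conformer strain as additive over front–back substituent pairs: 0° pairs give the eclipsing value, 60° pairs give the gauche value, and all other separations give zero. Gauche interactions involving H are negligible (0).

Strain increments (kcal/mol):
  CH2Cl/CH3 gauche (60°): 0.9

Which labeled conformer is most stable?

C

A (staggered): CH3–CH2Cl gauche; 0.9 = 0.9 kcal/mol.
B (staggered): CH3–CH2Cl gauche; 0.9 = 0.9 kcal/mol.
C (staggered): no non-H gauche contacts → 0.0 kcal/mol.
C has the lowest total (0.0 kcal/mol).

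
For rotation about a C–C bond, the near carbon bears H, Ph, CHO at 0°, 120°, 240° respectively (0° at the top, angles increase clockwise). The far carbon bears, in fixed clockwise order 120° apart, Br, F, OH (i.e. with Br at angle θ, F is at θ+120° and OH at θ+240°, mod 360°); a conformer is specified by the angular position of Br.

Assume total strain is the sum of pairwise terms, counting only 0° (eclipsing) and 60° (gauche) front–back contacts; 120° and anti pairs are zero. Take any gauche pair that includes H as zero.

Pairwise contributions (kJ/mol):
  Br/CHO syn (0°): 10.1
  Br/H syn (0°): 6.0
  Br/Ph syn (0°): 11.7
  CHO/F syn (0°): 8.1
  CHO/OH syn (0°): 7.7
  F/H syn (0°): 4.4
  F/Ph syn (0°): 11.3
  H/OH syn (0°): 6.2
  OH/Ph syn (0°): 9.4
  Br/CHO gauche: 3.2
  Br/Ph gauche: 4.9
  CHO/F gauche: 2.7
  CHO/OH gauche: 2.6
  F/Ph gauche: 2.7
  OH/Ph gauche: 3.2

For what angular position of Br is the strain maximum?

120°

Br at 0° (eclipsed): H(0°)/Br(0°) eclipsed 6.0; Ph(120°)/F(120°) eclipsed 11.3; CHO(240°)/OH(240°) eclipsed 7.7 → 25.0 kJ/mol.
Br at 60° (staggered): Ph(120°)/Br(60°) gauche 4.9; Ph(120°)/F(180°) gauche 2.7; CHO(240°)/F(180°) gauche 2.7; CHO(240°)/OH(300°) gauche 2.6 → 12.9 kJ/mol.
Br at 120° (eclipsed): H(0°)/OH(0°) eclipsed 6.2; Ph(120°)/Br(120°) eclipsed 11.7; CHO(240°)/F(240°) eclipsed 8.1 → 26.0 kJ/mol.
Br at 180° (staggered): Ph(120°)/Br(180°) gauche 4.9; Ph(120°)/OH(60°) gauche 3.2; CHO(240°)/Br(180°) gauche 3.2; CHO(240°)/F(300°) gauche 2.7 → 14.0 kJ/mol.
Br at 240° (eclipsed): H(0°)/F(0°) eclipsed 4.4; Ph(120°)/OH(120°) eclipsed 9.4; CHO(240°)/Br(240°) eclipsed 10.1 → 23.9 kJ/mol.
Br at 300° (staggered): Ph(120°)/F(60°) gauche 2.7; Ph(120°)/OH(180°) gauche 3.2; CHO(240°)/Br(300°) gauche 3.2; CHO(240°)/OH(180°) gauche 2.6 → 11.7 kJ/mol.
The maximum (26.0 kJ/mol) occurs with Br at 120°.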